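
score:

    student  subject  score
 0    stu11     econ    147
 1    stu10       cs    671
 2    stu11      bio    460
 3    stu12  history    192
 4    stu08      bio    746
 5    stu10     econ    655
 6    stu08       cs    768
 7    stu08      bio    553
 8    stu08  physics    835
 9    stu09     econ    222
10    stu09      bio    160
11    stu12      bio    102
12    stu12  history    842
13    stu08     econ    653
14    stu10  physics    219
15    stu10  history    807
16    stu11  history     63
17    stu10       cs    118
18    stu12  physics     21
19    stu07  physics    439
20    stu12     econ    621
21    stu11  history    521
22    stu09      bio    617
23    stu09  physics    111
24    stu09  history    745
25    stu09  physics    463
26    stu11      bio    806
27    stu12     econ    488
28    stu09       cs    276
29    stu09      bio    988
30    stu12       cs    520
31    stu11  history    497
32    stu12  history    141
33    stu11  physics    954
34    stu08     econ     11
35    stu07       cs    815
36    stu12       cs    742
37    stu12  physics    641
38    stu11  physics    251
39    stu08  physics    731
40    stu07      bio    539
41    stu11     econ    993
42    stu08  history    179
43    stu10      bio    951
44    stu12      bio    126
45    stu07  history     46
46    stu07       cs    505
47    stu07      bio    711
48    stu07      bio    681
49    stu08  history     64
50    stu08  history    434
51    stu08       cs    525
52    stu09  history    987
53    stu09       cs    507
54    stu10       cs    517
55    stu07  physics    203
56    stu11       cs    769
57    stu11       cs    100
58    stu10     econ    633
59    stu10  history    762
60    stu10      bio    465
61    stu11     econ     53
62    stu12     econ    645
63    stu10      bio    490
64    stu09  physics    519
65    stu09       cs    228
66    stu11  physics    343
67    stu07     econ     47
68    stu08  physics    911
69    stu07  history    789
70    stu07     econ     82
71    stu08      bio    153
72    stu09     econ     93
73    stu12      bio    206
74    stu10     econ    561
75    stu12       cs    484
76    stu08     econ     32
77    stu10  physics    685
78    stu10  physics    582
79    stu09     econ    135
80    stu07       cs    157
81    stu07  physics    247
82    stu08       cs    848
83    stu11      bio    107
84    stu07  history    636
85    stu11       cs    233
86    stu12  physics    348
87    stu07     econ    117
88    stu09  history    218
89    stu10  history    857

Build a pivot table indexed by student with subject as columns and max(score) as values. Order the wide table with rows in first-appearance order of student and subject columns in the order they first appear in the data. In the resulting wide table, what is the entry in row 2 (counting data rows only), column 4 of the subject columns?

With rows in first-appearance order of student, row 2 is student=stu10. subject columns in first-appearance order: econ, cs, bio, history, physics; column 4 is history.
Long rows with student=stu10, subject=history: max(807, 762, 857) = 857.

857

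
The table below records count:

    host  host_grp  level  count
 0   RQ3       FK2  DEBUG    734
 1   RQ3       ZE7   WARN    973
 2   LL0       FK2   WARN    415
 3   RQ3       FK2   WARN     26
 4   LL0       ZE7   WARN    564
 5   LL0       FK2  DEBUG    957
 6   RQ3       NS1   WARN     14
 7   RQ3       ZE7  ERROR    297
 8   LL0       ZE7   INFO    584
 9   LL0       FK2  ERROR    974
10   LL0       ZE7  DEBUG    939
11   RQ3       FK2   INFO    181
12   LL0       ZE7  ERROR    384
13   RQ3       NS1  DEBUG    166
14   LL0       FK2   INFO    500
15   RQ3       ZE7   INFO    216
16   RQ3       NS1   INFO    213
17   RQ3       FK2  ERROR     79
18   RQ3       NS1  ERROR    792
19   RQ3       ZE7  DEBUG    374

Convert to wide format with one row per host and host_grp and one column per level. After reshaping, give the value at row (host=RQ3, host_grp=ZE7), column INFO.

Wide layout: rows indexed by host and host_grp, columns are the 4 distinct level values (DEBUG, WARN, ERROR, INFO).
Cell (host=RQ3, host_grp=ZE7, level=INFO) draws from the long row where host=RQ3, host_grp=ZE7 and level=INFO, which has count=216.

216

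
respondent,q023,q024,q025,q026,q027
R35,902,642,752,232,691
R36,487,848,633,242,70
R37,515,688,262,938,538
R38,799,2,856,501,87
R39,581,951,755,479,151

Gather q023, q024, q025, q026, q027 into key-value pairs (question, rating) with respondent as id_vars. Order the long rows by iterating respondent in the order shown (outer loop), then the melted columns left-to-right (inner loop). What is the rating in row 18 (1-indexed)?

856

25 rows total (5 × 5). Row 18: index ⌊(18-1)/5⌋ = 3 into respondent → R38; (18-1) mod 5 = 2 into the melted columns → q025.
So row 18 is (R38, q025, 856); rating = 856.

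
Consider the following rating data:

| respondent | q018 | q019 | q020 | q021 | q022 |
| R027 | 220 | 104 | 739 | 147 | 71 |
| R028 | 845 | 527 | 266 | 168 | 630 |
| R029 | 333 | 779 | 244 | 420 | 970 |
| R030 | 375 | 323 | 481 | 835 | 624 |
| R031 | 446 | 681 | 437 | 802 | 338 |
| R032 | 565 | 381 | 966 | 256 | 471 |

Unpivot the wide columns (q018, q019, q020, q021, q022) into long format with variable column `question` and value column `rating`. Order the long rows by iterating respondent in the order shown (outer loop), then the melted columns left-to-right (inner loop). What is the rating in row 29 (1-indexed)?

30 rows total (6 × 5). Row 29: index ⌊(29-1)/5⌋ = 5 into respondent → R032; (29-1) mod 5 = 3 into the melted columns → q021.
So row 29 is (R032, q021, 256); rating = 256.

256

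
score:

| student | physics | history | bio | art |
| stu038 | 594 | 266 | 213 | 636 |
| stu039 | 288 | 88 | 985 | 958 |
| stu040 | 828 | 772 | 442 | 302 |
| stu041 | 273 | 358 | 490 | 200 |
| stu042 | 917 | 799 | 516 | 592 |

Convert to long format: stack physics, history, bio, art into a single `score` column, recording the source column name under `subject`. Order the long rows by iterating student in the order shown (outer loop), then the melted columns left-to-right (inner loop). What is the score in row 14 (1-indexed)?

358

20 rows total (5 × 4). Row 14: index ⌊(14-1)/4⌋ = 3 into student → stu041; (14-1) mod 4 = 1 into the melted columns → history.
So row 14 is (stu041, history, 358); score = 358.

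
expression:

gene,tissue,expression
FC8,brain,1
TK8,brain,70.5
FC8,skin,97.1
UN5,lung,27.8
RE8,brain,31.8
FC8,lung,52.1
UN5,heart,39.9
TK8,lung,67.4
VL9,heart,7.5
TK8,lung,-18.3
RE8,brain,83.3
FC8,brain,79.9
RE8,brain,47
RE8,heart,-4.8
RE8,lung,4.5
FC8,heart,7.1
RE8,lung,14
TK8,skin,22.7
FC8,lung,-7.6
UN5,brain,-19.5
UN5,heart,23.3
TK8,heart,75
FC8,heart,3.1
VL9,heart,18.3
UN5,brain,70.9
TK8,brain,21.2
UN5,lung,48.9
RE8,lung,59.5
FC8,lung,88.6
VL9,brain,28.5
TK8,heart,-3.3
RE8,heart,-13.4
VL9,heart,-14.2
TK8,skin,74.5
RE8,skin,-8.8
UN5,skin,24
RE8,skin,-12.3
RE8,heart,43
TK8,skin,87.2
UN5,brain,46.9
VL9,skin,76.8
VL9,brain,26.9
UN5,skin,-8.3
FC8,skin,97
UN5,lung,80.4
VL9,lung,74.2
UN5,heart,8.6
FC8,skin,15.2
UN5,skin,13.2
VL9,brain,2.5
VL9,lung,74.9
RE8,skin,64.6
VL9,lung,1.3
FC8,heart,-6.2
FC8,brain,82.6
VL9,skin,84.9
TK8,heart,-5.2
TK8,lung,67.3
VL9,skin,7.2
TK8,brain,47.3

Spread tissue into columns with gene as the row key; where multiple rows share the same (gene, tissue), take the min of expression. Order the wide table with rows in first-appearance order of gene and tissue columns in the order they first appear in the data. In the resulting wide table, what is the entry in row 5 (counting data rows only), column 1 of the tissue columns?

2.5

With rows in first-appearance order of gene, row 5 is gene=VL9. tissue columns in first-appearance order: brain, skin, lung, heart; column 1 is brain.
Long rows with gene=VL9, tissue=brain: min(28.5, 26.9, 2.5) = 2.5.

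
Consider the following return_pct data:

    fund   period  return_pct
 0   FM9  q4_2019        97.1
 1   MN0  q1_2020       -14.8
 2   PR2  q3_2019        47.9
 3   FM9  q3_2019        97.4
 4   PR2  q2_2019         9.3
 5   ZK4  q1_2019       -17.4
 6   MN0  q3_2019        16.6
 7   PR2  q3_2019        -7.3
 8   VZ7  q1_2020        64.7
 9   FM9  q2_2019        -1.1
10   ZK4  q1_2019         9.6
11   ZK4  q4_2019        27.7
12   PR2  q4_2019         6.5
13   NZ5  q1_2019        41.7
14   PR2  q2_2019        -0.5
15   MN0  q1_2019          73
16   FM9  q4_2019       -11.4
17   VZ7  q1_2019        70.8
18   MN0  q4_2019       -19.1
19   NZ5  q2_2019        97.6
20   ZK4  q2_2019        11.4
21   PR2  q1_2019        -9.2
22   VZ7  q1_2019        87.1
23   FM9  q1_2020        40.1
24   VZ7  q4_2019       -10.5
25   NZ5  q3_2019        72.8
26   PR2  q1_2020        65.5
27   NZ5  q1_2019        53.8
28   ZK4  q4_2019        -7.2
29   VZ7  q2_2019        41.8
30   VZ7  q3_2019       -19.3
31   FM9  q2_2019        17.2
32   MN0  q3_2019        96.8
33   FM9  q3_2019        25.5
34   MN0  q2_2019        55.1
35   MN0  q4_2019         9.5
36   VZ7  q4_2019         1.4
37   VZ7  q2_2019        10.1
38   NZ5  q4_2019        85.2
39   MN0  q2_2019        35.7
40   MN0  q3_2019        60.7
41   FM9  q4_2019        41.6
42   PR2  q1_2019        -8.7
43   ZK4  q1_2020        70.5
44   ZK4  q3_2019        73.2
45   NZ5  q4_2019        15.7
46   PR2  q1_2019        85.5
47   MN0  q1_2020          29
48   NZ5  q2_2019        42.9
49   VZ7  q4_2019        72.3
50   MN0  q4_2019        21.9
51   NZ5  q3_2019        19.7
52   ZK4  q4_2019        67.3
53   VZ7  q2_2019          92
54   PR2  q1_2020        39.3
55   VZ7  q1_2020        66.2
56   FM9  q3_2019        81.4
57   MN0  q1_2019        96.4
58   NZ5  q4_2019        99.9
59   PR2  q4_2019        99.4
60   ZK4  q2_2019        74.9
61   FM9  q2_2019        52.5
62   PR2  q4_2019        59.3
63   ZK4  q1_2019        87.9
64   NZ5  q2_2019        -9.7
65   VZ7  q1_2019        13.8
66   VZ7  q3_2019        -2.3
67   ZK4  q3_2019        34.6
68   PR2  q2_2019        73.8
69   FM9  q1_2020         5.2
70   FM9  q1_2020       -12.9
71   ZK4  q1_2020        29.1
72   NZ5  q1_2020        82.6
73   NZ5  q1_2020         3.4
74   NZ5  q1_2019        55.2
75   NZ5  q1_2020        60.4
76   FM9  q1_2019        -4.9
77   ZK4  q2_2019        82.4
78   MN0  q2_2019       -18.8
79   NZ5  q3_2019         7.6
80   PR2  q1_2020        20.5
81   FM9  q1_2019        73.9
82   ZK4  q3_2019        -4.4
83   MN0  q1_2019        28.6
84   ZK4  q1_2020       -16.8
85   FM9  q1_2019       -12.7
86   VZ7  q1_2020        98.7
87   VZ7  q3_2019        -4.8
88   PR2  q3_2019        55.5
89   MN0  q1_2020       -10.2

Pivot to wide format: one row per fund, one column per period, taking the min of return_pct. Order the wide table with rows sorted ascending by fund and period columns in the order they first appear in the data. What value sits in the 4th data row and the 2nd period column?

With rows sorted ascending by fund, row 4 is fund=PR2. period columns in first-appearance order: q4_2019, q1_2020, q3_2019, q2_2019, q1_2019; column 2 is q1_2020.
Long rows with fund=PR2, period=q1_2020: min(65.5, 39.3, 20.5) = 20.5.

20.5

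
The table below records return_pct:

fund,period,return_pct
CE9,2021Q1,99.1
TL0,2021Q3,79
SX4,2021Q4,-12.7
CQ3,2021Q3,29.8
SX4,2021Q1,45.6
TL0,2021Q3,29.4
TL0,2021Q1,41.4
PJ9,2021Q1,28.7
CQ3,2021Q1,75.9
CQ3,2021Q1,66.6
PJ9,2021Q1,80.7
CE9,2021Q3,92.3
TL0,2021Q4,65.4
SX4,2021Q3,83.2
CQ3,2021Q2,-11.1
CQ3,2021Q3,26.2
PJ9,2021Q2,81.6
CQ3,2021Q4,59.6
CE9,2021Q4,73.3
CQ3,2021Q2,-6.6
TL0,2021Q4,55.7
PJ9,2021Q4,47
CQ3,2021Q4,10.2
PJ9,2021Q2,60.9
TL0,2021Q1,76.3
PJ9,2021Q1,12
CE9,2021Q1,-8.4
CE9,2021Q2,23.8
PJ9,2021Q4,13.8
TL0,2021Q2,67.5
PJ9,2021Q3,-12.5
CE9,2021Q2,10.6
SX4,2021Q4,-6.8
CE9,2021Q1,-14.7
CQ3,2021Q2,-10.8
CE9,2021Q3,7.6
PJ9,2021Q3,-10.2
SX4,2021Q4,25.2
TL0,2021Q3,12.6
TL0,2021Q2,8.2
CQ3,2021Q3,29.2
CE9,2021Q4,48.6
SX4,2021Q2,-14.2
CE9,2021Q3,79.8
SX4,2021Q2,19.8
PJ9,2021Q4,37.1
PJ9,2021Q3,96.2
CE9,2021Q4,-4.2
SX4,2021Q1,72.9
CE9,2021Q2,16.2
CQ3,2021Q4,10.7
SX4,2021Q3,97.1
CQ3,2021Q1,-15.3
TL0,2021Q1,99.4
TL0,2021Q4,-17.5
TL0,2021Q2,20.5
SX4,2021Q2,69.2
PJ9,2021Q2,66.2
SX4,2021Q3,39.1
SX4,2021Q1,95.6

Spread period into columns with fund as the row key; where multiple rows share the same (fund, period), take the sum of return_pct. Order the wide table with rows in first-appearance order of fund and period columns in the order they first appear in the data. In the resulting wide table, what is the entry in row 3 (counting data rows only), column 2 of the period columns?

With rows in first-appearance order of fund, row 3 is fund=SX4. period columns in first-appearance order: 2021Q1, 2021Q3, 2021Q4, 2021Q2; column 2 is 2021Q3.
Long rows with fund=SX4, period=2021Q3: 83.2 + 97.1 + 39.1 = 219.4.

219.4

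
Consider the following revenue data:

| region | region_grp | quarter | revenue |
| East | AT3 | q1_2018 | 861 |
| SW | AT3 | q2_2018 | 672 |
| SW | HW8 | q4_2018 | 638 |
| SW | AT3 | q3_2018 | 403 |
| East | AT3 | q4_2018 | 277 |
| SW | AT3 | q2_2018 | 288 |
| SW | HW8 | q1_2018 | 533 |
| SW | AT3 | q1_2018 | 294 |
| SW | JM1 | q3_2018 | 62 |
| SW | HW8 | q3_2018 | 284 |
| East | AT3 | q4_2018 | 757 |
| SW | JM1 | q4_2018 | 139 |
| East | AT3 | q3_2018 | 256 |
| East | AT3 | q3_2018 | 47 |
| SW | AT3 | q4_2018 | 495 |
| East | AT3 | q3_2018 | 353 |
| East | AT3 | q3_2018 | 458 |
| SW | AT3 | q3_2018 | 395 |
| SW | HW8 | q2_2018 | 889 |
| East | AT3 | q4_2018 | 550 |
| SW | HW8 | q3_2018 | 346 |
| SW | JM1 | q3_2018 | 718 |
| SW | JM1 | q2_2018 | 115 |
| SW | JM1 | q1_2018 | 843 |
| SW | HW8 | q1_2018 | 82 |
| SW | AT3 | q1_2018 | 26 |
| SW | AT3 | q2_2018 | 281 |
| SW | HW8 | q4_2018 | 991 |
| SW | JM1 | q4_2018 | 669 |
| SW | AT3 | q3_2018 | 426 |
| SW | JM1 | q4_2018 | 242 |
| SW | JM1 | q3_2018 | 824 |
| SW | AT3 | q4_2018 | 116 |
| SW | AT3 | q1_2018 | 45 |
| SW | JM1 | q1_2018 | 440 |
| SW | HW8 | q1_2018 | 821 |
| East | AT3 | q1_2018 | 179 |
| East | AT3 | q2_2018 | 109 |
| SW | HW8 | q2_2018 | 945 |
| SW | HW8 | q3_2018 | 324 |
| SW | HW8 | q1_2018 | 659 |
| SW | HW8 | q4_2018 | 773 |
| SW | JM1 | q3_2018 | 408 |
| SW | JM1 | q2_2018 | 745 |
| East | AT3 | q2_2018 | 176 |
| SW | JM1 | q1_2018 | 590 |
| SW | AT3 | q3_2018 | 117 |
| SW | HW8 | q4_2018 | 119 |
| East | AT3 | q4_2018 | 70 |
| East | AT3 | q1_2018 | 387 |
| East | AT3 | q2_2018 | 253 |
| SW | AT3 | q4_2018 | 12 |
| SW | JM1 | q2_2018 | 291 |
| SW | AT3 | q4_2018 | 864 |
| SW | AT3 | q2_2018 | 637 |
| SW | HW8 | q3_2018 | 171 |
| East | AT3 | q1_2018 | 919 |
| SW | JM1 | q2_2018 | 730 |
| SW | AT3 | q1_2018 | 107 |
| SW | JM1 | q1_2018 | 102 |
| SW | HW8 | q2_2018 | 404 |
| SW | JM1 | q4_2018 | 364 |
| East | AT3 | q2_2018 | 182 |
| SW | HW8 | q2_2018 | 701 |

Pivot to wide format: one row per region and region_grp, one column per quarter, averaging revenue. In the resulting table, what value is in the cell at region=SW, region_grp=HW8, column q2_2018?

734.75

Rows with region=SW, region_grp=HW8 and quarter=q2_2018: revenue values are 889, 945, 404, 701.
(889 + 945 + 404 + 701) / 4 = 734.75.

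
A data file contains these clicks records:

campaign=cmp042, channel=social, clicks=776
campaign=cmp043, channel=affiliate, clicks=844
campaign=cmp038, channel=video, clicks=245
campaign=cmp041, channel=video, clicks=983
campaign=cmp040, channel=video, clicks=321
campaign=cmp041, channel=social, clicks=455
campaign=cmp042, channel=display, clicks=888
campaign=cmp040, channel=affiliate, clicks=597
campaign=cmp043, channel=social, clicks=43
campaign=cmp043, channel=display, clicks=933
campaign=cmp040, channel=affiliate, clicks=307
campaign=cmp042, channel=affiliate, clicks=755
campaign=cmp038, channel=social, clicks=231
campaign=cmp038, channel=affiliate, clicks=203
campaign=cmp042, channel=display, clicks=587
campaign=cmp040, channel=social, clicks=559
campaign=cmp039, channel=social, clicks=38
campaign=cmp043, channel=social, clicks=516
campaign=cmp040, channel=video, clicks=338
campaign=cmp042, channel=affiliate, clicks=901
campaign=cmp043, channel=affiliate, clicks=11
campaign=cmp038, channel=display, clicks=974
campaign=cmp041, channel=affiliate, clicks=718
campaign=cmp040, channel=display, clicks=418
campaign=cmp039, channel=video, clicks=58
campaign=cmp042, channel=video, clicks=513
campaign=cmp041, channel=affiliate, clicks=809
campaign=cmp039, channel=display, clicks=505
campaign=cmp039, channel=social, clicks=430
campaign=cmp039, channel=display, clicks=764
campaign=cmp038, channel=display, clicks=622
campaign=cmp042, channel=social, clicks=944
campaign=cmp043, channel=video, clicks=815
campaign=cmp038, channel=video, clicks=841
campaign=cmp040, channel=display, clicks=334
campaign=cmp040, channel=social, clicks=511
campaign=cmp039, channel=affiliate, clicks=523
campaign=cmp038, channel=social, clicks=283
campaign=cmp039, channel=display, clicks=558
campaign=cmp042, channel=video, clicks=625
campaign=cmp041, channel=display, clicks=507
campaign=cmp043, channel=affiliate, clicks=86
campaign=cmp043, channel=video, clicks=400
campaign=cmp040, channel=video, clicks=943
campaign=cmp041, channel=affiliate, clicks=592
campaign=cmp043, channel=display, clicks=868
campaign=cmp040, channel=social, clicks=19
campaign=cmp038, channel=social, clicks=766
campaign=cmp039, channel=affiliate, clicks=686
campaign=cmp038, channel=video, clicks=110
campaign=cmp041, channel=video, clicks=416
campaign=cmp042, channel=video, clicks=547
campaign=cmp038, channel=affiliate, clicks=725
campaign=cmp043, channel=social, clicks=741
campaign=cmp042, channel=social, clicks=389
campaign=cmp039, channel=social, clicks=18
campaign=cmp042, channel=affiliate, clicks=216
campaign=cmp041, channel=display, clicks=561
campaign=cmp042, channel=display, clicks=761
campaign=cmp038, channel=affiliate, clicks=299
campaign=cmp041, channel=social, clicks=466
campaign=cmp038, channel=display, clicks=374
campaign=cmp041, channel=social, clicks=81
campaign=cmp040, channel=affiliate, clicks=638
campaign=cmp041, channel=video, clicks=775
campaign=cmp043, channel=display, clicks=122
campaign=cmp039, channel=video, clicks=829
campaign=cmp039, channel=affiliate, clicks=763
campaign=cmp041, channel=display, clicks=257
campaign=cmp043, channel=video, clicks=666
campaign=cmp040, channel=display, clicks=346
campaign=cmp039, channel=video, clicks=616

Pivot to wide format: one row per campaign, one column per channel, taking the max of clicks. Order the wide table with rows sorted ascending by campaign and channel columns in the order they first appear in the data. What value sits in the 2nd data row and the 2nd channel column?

With rows sorted ascending by campaign, row 2 is campaign=cmp039. channel columns in first-appearance order: social, affiliate, video, display; column 2 is affiliate.
Long rows with campaign=cmp039, channel=affiliate: max(523, 686, 763) = 763.

763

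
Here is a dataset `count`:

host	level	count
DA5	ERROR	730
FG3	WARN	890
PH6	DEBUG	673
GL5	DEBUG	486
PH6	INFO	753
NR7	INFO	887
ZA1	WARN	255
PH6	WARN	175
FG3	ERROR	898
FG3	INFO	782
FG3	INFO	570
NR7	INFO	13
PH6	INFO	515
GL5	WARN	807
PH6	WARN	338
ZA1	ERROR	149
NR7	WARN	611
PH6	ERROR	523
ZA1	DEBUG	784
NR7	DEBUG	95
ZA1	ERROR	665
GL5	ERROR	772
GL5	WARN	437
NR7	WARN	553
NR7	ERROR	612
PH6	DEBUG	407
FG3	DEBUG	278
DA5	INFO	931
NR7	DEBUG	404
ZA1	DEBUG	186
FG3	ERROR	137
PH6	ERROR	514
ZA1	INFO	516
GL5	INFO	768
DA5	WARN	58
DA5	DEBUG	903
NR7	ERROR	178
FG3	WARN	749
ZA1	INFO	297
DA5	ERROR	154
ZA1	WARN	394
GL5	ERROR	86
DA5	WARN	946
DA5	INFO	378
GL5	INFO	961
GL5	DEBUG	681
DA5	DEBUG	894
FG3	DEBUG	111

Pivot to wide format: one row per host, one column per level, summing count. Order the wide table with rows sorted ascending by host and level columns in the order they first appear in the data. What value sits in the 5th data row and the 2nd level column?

With rows sorted ascending by host, row 5 is host=PH6. level columns in first-appearance order: ERROR, WARN, DEBUG, INFO; column 2 is WARN.
Long rows with host=PH6, level=WARN: 175 + 338 = 513.

513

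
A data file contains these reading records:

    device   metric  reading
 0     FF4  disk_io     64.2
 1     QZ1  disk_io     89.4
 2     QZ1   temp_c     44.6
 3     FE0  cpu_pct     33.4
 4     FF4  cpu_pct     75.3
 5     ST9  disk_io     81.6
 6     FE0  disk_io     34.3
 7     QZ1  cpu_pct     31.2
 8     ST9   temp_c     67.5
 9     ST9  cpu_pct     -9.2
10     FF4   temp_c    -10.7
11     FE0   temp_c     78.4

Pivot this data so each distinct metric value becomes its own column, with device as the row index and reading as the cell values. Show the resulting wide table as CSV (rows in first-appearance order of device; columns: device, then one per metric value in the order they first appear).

Columns: device plus the 3 distinct metric values (disk_io, temp_c, cpu_pct).
For example, row FF4 column disk_io takes reading=64.2 from the long row (FF4, disk_io).

device,disk_io,temp_c,cpu_pct
FF4,64.2,-10.7,75.3
QZ1,89.4,44.6,31.2
FE0,34.3,78.4,33.4
ST9,81.6,67.5,-9.2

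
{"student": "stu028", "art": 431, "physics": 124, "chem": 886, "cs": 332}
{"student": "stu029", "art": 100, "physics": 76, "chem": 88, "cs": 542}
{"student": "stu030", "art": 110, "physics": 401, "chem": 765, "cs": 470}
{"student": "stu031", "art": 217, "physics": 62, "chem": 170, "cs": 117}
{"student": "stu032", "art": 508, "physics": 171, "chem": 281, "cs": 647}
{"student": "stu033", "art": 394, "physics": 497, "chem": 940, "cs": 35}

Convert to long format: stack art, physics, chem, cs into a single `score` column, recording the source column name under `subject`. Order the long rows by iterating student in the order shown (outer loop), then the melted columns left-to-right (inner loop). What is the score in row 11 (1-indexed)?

765

24 rows total (6 × 4). Row 11: index ⌊(11-1)/4⌋ = 2 into student → stu030; (11-1) mod 4 = 2 into the melted columns → chem.
So row 11 is (stu030, chem, 765); score = 765.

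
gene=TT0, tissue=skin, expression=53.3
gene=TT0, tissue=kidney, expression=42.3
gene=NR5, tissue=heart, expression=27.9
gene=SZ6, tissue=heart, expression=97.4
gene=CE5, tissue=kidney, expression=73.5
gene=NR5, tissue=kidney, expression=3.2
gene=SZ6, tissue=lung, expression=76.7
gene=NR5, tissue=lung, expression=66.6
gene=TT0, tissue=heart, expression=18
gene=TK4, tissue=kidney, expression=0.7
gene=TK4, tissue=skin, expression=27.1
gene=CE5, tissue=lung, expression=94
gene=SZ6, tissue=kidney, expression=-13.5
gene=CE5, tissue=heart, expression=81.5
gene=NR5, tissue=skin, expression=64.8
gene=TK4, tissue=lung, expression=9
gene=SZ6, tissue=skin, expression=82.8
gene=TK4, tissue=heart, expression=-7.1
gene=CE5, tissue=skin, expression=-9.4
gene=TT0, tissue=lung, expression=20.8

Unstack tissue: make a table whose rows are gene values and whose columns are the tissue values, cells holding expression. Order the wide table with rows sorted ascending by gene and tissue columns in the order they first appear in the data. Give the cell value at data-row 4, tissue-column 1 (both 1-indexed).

27.1

With rows sorted ascending by gene, row 4 is gene=TK4. tissue columns in first-appearance order: skin, kidney, heart, lung; column 1 is skin.
Long rows with gene=TK4, tissue=skin: expression = 27.1.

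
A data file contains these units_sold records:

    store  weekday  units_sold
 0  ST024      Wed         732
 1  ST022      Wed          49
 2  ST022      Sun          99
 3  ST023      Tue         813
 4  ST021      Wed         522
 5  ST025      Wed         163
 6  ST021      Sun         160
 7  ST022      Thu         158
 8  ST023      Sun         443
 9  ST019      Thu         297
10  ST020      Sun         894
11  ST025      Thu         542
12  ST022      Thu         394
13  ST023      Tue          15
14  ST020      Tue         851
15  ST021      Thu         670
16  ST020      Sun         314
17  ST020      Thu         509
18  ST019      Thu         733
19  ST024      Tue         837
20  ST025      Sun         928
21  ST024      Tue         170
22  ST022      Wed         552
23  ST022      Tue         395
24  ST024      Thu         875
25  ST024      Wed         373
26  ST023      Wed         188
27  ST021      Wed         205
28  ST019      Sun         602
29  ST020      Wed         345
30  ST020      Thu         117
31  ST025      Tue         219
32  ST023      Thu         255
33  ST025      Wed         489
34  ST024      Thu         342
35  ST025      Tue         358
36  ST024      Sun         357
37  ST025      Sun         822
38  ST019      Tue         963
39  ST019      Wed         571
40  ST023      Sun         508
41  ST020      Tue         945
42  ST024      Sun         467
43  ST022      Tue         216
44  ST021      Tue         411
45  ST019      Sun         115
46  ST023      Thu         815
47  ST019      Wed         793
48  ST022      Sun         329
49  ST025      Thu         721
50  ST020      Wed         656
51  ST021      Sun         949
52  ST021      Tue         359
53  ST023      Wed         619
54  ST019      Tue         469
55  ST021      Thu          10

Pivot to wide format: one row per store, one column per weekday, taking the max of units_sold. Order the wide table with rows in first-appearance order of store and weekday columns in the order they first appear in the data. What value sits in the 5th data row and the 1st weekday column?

489

With rows in first-appearance order of store, row 5 is store=ST025. weekday columns in first-appearance order: Wed, Sun, Tue, Thu; column 1 is Wed.
Long rows with store=ST025, weekday=Wed: max(163, 489) = 489.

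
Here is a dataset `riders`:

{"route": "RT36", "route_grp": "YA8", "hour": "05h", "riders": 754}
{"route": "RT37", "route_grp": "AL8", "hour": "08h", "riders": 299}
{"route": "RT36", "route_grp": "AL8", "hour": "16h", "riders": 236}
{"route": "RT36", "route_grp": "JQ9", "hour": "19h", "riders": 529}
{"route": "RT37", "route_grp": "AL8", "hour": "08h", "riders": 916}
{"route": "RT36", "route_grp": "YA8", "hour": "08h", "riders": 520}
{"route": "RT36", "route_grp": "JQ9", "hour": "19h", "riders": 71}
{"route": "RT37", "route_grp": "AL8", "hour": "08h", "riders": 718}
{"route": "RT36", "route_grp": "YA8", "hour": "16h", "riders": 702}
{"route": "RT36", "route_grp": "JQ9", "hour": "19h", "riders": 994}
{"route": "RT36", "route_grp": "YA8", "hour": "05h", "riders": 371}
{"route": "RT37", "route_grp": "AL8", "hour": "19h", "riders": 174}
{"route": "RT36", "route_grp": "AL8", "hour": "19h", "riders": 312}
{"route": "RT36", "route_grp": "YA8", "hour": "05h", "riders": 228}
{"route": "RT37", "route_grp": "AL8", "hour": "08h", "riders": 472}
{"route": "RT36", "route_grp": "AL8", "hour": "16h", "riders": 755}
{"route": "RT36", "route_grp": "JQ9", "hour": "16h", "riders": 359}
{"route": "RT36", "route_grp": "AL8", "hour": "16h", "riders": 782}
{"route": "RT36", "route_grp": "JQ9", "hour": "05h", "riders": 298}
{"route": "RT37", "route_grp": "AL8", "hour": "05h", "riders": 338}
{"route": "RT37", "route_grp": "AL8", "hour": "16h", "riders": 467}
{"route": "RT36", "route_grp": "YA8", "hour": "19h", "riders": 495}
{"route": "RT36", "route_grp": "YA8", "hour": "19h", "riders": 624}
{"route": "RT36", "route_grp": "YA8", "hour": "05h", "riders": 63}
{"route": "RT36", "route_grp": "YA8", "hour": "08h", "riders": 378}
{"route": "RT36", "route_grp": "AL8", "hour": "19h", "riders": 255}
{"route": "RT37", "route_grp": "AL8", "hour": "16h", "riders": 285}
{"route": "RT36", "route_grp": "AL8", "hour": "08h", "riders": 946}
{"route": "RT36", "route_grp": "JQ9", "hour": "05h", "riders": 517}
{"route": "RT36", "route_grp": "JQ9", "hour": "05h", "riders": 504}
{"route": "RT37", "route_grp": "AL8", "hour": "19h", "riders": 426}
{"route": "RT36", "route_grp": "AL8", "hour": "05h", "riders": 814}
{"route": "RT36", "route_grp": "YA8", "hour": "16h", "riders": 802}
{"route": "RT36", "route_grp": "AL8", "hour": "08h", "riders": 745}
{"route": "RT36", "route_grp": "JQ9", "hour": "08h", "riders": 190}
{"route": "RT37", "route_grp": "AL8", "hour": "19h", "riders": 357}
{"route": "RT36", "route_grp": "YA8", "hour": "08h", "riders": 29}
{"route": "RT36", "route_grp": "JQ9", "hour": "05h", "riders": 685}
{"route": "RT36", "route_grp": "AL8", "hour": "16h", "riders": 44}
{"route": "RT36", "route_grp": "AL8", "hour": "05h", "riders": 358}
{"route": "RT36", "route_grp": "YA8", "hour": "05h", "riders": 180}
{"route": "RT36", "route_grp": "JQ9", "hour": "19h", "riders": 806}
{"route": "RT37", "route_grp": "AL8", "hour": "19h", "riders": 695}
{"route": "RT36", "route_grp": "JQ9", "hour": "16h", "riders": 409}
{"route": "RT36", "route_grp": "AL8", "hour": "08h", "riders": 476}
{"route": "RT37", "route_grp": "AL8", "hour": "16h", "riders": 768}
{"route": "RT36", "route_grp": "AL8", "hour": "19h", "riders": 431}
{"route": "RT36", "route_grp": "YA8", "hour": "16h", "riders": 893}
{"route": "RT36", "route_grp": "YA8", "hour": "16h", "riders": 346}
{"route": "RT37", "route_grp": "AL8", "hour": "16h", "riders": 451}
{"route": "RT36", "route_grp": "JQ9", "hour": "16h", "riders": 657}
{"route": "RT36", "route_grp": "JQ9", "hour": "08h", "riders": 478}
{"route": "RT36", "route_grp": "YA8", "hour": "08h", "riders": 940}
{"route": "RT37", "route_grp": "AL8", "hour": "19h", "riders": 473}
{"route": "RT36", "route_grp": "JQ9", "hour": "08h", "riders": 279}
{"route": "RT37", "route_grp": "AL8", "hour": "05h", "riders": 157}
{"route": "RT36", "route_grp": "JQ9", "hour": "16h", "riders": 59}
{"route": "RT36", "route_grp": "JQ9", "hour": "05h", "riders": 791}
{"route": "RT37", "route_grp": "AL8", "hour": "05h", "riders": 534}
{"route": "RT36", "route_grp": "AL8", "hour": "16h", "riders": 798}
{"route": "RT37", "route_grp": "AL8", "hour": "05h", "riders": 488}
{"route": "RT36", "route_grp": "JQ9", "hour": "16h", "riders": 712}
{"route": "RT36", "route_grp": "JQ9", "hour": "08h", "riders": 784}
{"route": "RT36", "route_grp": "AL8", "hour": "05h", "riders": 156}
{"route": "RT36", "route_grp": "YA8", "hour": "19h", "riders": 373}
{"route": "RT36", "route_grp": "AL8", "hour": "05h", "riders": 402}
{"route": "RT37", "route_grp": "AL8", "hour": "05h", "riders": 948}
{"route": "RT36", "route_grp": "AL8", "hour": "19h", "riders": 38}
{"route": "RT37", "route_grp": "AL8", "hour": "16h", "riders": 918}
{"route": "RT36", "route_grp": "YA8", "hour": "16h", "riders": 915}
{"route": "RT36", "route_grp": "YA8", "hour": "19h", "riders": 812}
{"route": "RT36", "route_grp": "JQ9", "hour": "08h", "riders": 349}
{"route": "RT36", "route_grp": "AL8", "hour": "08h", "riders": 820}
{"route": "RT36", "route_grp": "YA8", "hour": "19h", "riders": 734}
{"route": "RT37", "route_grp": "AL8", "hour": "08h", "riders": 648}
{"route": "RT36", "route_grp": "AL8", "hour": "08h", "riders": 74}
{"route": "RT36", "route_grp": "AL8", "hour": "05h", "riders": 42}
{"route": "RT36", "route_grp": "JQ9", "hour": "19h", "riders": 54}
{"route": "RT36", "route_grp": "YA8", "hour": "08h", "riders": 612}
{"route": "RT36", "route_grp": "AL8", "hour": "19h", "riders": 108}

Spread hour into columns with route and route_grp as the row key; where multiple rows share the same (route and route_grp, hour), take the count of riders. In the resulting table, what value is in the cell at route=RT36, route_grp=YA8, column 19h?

5

Rows with route=RT36, route_grp=YA8 and hour=19h: riders values are 495, 624, 373, 812, 734.
5 rows match — count = 5.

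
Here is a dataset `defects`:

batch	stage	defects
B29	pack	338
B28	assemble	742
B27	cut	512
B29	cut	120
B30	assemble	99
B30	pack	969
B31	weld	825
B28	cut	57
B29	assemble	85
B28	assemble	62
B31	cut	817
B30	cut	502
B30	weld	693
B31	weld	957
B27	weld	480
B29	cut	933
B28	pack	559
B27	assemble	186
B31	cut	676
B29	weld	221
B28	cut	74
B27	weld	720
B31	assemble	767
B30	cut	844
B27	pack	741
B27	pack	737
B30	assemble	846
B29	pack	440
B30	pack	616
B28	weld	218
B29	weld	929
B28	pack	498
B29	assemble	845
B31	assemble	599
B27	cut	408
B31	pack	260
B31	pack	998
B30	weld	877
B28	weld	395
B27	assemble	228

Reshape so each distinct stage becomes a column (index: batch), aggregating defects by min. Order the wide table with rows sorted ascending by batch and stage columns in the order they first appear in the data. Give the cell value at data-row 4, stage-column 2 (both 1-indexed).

99

With rows sorted ascending by batch, row 4 is batch=B30. stage columns in first-appearance order: pack, assemble, cut, weld; column 2 is assemble.
Long rows with batch=B30, stage=assemble: min(99, 846) = 99.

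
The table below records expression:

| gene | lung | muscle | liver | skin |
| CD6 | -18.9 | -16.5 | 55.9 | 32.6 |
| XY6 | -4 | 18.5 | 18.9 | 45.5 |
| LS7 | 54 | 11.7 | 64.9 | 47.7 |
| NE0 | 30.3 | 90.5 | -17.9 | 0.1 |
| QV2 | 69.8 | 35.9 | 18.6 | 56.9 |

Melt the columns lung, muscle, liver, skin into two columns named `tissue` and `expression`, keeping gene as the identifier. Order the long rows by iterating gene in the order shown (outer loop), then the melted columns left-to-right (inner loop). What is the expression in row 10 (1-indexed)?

11.7

20 rows total (5 × 4). Row 10: index ⌊(10-1)/4⌋ = 2 into gene → LS7; (10-1) mod 4 = 1 into the melted columns → muscle.
So row 10 is (LS7, muscle, 11.7); expression = 11.7.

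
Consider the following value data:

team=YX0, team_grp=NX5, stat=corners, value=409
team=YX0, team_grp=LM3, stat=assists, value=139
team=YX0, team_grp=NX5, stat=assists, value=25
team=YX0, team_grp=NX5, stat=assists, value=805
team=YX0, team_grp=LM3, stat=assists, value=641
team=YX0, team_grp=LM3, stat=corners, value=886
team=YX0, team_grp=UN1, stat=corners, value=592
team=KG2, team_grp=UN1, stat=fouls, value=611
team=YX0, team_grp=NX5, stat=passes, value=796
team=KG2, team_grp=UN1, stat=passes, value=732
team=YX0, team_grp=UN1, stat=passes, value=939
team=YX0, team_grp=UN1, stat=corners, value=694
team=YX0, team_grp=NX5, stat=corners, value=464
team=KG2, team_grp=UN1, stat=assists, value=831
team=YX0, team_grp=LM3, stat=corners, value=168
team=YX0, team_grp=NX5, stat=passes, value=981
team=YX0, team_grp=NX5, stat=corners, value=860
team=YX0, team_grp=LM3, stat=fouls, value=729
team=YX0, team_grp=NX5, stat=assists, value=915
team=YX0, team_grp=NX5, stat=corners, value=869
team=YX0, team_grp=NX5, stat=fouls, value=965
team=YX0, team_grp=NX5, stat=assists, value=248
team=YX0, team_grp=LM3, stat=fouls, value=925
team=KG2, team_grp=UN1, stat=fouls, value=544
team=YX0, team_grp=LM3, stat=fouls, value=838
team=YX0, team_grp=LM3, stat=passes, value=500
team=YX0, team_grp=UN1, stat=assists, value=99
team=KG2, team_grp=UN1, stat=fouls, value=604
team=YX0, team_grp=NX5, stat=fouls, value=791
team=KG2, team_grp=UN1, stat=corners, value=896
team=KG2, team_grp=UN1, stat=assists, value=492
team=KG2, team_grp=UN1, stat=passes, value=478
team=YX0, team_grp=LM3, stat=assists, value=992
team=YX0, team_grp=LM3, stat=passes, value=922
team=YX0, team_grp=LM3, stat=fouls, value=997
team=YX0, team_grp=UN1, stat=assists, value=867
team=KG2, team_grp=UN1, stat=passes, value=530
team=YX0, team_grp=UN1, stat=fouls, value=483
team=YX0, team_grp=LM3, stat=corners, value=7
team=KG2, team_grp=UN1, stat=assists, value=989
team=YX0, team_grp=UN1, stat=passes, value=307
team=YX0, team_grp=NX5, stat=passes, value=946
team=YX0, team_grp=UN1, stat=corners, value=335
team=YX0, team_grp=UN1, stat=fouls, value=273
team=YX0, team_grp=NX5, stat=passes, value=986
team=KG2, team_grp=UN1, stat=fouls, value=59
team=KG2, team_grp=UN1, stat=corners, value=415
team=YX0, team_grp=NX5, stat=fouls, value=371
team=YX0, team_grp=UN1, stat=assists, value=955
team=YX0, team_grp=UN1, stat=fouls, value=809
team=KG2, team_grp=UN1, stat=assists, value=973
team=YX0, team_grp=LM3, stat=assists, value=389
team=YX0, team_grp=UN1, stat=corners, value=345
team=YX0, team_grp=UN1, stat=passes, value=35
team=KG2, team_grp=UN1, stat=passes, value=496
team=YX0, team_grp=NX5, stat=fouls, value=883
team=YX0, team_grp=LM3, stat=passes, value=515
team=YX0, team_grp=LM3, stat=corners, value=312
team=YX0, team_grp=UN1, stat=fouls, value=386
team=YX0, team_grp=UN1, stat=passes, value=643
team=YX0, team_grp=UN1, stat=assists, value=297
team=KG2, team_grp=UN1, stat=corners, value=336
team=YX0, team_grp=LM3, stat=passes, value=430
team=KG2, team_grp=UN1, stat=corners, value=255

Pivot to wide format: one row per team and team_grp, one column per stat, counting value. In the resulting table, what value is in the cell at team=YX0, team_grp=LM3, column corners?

Rows with team=YX0, team_grp=LM3 and stat=corners: value values are 886, 168, 7, 312.
4 rows match — count = 4.

4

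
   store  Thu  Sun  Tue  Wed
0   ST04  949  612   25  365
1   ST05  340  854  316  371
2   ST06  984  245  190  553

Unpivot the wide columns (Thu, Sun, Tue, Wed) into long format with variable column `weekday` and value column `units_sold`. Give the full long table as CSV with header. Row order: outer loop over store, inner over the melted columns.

Each (store, column) pair becomes one row: 3 × 4 = 12 rows.
For example, (ST04, Thu) → units_sold=949.

store,weekday,units_sold
ST04,Thu,949
ST04,Sun,612
ST04,Tue,25
ST04,Wed,365
ST05,Thu,340
ST05,Sun,854
ST05,Tue,316
ST05,Wed,371
ST06,Thu,984
ST06,Sun,245
ST06,Tue,190
ST06,Wed,553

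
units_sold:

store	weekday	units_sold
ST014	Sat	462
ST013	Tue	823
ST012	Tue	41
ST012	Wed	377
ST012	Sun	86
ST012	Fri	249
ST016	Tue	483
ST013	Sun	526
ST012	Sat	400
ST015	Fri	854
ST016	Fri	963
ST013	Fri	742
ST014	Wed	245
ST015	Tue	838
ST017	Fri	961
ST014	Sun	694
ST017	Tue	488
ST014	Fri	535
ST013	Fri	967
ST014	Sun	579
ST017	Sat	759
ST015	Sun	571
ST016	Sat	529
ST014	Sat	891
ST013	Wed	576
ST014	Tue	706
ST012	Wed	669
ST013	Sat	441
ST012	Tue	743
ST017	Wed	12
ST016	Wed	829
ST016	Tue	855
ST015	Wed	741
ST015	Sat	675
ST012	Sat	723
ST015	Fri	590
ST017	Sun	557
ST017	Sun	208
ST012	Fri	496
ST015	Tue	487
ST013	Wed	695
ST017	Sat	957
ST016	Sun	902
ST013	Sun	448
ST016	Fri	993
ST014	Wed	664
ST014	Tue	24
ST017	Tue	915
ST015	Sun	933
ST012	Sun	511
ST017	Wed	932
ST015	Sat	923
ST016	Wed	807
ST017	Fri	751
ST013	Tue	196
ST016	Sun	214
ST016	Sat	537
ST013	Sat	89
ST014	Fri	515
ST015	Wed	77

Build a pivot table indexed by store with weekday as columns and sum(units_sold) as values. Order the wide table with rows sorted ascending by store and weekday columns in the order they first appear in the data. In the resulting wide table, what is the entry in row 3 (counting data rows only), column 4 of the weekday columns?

1273

With rows sorted ascending by store, row 3 is store=ST014. weekday columns in first-appearance order: Sat, Tue, Wed, Sun, Fri; column 4 is Sun.
Long rows with store=ST014, weekday=Sun: 694 + 579 = 1273.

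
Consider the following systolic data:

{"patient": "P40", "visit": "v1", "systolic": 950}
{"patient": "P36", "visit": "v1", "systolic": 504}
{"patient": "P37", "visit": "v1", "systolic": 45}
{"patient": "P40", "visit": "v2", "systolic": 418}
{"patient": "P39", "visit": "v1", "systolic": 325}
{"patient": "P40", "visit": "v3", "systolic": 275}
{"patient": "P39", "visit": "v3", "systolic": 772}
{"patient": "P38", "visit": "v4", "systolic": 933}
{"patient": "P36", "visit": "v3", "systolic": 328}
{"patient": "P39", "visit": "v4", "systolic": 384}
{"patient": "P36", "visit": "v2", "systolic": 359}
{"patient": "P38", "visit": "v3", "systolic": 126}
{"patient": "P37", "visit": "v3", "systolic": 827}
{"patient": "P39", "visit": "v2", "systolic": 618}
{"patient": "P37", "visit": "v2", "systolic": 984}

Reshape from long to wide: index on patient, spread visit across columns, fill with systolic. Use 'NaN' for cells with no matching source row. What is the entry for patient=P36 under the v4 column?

NaN

No long-format row has patient=P36 and visit=v4, so the cell is NaN.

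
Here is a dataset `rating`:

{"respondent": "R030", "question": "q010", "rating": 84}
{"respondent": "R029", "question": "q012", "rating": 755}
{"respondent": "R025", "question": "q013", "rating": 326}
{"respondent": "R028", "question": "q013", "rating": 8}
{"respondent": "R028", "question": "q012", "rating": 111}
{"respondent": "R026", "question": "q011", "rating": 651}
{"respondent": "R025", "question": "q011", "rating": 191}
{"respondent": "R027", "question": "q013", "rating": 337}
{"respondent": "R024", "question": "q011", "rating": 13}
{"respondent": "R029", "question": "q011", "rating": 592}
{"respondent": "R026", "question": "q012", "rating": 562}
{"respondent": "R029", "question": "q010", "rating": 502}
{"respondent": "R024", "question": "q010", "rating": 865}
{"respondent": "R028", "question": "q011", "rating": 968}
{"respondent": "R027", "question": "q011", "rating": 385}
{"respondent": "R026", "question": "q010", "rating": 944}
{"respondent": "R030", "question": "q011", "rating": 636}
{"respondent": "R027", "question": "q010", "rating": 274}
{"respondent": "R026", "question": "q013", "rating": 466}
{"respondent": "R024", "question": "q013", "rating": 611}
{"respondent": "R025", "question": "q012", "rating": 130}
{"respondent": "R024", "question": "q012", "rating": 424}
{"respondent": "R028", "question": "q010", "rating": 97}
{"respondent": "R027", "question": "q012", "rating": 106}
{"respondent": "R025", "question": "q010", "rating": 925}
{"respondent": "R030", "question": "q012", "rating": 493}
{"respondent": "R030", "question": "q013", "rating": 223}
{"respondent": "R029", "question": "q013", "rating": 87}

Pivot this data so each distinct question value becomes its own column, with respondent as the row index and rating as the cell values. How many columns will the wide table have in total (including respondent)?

5

1 column for respondent plus 4 distinct question values → 5 columns.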